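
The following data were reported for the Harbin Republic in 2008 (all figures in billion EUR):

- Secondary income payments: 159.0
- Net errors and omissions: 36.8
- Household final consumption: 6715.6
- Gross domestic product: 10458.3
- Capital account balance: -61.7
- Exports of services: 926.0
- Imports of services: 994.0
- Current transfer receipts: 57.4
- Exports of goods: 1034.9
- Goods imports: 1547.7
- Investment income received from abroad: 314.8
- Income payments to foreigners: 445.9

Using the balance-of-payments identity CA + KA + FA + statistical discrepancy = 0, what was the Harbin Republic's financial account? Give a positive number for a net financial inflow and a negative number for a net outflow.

Goods balance = 1034.9 - 1547.7 = -512.8
Services balance = 926.0 - 994.0 = -68.0
Trade balance (goods + services) = -512.8 + (-68.0) = -580.8
Net primary income = 314.8 - 445.9 = -131.1
Net secondary income = 57.4 - 159.0 = -101.6
Current account = -580.8 + (-131.1) + (-101.6) = -813.5
Financial account = -(-813.5 + (-61.7) + 36.8) = 838.4

838.4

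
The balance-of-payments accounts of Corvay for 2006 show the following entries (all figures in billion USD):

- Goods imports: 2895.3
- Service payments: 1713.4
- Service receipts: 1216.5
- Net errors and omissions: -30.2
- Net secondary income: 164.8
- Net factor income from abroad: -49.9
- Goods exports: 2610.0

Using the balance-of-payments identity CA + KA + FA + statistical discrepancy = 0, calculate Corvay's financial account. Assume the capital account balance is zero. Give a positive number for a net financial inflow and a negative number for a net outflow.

697.5

Goods balance = 2610.0 - 2895.3 = -285.3
Services balance = 1216.5 - 1713.4 = -496.9
Trade balance (goods + services) = -285.3 + (-496.9) = -782.2
Net primary income = -49.9
Net secondary income = 164.8
Current account = -782.2 + (-49.9) + 164.8 = -667.3
Financial account = -(-667.3 + (-30.2)) = 697.5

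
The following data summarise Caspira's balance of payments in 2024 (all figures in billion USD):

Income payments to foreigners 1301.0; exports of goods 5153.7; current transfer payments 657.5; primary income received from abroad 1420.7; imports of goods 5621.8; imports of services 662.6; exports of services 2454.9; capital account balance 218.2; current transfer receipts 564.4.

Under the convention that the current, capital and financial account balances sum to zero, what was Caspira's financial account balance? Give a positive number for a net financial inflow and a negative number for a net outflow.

-1569.0

Goods balance = 5153.7 - 5621.8 = -468.1
Services balance = 2454.9 - 662.6 = 1792.3
Trade balance (goods + services) = -468.1 + 1792.3 = 1324.2
Net primary income = 1420.7 - 1301.0 = 119.7
Net secondary income = 564.4 - 657.5 = -93.1
Current account = 1324.2 + 119.7 + (-93.1) = 1350.8
Financial account = -(1350.8 + 218.2) = -1569.0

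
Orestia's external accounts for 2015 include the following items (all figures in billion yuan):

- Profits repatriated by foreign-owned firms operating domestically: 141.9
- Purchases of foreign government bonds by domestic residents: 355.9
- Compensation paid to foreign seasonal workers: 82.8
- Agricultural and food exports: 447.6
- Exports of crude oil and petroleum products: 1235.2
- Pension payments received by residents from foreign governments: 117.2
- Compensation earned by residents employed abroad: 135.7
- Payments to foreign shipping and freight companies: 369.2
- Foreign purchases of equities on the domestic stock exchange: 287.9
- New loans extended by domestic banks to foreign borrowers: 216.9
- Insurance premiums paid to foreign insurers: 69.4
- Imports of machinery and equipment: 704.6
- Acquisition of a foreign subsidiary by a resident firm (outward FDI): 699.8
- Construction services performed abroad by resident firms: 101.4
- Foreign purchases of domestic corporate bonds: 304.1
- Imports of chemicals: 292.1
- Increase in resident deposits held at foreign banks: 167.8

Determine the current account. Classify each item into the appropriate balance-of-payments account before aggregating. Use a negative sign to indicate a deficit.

377.1

Goods: -292.1 - 704.6 + 1235.2 + 447.6 = 686.1
Services: 101.4 - 69.4 - 369.2 = -337.2
Primary income: -82.8 + 135.7 - 141.9 = -89.0
Secondary income: 117.2
Current account = 686.1 + (-337.2) + (-89.0) + 117.2 = 377.1
(Excluded from the current account — financial account: purchases of foreign government bonds by domestic residents 355.9, foreign purchases of equities on the domestic stock exchange 287.9, new loans extended by domestic banks to foreign borrowers 216.9, acquisition of a foreign subsidiary by a resident firm (outward FDI) 699.8, foreign purchases of domestic corporate bonds 304.1, increase in resident deposits held at foreign banks 167.8.)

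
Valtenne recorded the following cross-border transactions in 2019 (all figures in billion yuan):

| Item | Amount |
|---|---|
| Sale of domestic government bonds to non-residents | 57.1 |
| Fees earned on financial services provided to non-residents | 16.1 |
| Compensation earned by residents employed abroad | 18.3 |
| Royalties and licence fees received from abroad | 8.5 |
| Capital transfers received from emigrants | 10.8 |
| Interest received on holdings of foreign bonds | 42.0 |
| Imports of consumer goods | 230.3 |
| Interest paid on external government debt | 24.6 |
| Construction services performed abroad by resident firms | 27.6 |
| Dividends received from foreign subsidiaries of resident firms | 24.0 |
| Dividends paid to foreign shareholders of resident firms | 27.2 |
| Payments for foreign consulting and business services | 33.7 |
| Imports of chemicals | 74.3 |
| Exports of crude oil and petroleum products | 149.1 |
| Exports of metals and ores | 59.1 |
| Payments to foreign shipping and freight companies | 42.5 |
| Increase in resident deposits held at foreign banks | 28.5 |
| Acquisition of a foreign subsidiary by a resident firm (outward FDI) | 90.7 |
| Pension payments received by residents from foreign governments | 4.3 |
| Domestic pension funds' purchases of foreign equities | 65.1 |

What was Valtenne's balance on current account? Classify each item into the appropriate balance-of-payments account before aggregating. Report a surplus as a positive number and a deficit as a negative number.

Goods: 59.1 - 74.3 - 230.3 + 149.1 = -96.4
Services: -42.5 + 16.1 + 8.5 + 27.6 - 33.7 = -24.0
Primary income: 18.3 + 42.0 - 24.6 + 24.0 - 27.2 = 32.5
Secondary income: 4.3
Current account = (-96.4) + (-24.0) + 32.5 + 4.3 = -83.6
(Excluded from the current account — financial account: sale of domestic government bonds to non-residents 57.1, increase in resident deposits held at foreign banks 28.5, acquisition of a foreign subsidiary by a resident firm (outward FDI) 90.7, domestic pension funds' purchases of foreign equities 65.1; capital account: capital transfers received from emigrants 10.8.)

-83.6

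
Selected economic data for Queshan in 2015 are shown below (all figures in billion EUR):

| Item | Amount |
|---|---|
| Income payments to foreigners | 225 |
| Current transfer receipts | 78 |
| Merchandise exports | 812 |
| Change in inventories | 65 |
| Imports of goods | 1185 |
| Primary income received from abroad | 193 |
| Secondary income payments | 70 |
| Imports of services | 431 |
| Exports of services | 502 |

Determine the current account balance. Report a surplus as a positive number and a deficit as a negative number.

Goods balance = 812 - 1185 = -373
Services balance = 502 - 431 = 71
Trade balance (goods + services) = -373 + 71 = -302
Net primary income = 193 - 225 = -32
Net secondary income = 78 - 70 = 8
Current account = -302 + (-32) + 8 = -326

-326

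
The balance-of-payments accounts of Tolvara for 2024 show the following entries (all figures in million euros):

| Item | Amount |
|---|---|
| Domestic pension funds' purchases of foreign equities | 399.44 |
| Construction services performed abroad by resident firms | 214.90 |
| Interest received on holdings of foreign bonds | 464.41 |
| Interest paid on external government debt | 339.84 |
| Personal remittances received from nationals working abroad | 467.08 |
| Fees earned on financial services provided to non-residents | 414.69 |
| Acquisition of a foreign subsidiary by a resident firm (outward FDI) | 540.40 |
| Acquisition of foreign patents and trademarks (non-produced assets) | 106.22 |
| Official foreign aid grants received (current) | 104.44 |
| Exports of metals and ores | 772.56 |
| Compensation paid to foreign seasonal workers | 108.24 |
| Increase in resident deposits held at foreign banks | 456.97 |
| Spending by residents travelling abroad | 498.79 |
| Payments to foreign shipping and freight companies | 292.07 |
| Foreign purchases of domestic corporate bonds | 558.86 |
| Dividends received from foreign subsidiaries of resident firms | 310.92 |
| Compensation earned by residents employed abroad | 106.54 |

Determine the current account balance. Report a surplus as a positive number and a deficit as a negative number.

Goods: 772.56
Services: 214.90 + 414.69 - 498.79 - 292.07 = -161.27
Primary income: -108.24 + 106.54 + 464.41 - 339.84 + 310.92 = 433.79
Secondary income: 467.08 + 104.44 = 571.52
Current account = 772.56 + (-161.27) + 433.79 + 571.52 = 1616.60
(Excluded from the current account — financial account: domestic pension funds' purchases of foreign equities 399.44, acquisition of a foreign subsidiary by a resident firm (outward FDI) 540.40, increase in resident deposits held at foreign banks 456.97, foreign purchases of domestic corporate bonds 558.86; capital account: acquisition of foreign patents and trademarks (non-produced assets) 106.22.)

1616.60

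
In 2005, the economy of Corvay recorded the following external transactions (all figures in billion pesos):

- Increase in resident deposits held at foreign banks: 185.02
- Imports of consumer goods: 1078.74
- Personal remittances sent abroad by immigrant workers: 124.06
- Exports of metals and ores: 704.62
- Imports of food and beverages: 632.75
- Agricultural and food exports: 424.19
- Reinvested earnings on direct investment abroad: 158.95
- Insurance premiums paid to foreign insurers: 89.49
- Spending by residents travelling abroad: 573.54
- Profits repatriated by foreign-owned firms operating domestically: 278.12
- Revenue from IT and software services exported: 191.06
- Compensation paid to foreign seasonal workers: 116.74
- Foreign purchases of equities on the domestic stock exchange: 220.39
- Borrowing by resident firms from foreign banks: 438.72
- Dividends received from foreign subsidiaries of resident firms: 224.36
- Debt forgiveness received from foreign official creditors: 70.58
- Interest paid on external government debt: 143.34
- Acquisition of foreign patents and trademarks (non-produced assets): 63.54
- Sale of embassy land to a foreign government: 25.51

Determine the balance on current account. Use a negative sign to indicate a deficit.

Goods: 704.62 + 424.19 - 632.75 - 1078.74 = -582.68
Services: -89.49 + 191.06 - 573.54 = -471.97
Primary income: -116.74 - 278.12 + 158.95 + 224.36 - 143.34 = -154.89
Secondary income: -124.06
Current account = (-582.68) + (-471.97) + (-154.89) + (-124.06) = -1333.60
(Excluded from the current account — financial account: increase in resident deposits held at foreign banks 185.02, foreign purchases of equities on the domestic stock exchange 220.39, borrowing by resident firms from foreign banks 438.72; capital account: debt forgiveness received from foreign official creditors 70.58, acquisition of foreign patents and trademarks (non-produced assets) 63.54, sale of embassy land to a foreign government 25.51.)

-1333.60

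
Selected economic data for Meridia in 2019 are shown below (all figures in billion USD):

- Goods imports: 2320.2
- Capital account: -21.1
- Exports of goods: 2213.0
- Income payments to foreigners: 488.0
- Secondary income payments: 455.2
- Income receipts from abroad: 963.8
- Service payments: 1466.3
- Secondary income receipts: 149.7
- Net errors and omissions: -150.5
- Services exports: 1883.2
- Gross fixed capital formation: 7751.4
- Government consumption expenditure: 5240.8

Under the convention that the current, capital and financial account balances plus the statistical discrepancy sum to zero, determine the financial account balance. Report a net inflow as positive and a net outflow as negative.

-308.4

Goods balance = 2213.0 - 2320.2 = -107.2
Services balance = 1883.2 - 1466.3 = 416.9
Trade balance (goods + services) = -107.2 + 416.9 = 309.7
Net primary income = 963.8 - 488.0 = 475.8
Net secondary income = 149.7 - 455.2 = -305.5
Current account = 309.7 + 475.8 + (-305.5) = 480.0
Financial account = -(480.0 + (-21.1) + (-150.5)) = -308.4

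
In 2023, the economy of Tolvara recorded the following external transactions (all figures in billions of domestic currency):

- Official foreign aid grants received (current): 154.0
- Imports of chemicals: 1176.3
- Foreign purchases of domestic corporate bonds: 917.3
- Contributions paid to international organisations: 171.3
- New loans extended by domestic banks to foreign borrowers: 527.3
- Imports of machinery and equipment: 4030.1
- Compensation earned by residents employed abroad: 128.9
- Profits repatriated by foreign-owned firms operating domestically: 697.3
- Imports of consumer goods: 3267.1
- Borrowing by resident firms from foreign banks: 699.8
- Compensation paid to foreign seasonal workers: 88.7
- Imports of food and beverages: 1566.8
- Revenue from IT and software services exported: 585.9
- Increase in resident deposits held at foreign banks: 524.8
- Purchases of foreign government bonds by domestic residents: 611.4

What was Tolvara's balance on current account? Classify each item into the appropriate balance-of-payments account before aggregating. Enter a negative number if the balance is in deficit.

Goods: -1566.8 - 1176.3 - 3267.1 - 4030.1 = -10040.3
Services: 585.9
Primary income: 128.9 - 88.7 - 697.3 = -657.1
Secondary income: 154.0 - 171.3 = -17.3
Current account = (-10040.3) + 585.9 + (-657.1) + (-17.3) = -10128.8
(Excluded from the current account — financial account: foreign purchases of domestic corporate bonds 917.3, new loans extended by domestic banks to foreign borrowers 527.3, borrowing by resident firms from foreign banks 699.8, increase in resident deposits held at foreign banks 524.8, purchases of foreign government bonds by domestic residents 611.4.)

-10128.8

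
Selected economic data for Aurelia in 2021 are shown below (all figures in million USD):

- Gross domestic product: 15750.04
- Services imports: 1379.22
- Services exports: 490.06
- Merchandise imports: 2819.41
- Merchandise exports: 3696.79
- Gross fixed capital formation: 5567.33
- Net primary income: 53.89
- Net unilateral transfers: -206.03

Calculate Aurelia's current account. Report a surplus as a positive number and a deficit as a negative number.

-163.92

Goods balance = 3696.79 - 2819.41 = 877.38
Services balance = 490.06 - 1379.22 = -889.16
Trade balance (goods + services) = 877.38 + (-889.16) = -11.78
Net primary income = 53.89
Net secondary income = -206.03
Current account = -11.78 + 53.89 + (-206.03) = -163.92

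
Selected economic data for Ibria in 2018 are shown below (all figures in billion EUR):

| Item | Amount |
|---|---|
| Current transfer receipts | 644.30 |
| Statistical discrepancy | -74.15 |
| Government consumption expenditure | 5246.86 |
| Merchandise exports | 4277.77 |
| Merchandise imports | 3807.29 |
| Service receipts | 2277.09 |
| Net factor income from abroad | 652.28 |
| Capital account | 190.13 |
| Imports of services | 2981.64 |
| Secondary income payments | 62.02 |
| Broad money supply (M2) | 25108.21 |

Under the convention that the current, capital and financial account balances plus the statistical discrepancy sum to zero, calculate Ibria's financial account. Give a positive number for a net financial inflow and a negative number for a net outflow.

-1116.47

Goods balance = 4277.77 - 3807.29 = 470.48
Services balance = 2277.09 - 2981.64 = -704.55
Trade balance (goods + services) = 470.48 + (-704.55) = -234.07
Net primary income = 652.28
Net secondary income = 644.30 - 62.02 = 582.28
Current account = -234.07 + 652.28 + 582.28 = 1000.49
Financial account = -(1000.49 + 190.13 + (-74.15)) = -1116.47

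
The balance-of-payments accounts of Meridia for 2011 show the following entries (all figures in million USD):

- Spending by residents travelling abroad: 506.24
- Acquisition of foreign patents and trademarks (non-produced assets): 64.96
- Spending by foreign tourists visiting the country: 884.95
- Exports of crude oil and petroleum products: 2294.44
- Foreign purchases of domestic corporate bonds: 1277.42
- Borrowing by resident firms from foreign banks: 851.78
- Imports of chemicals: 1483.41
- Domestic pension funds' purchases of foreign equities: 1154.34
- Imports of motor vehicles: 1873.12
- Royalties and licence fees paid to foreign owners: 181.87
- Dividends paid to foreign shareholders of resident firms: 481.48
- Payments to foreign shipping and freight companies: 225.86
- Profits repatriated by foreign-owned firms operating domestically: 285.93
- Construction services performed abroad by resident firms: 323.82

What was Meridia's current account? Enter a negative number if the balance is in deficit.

Goods: -1873.12 - 1483.41 + 2294.44 = -1062.09
Services: 323.82 - 181.87 - 506.24 + 884.95 - 225.86 = 294.80
Primary income: -285.93 - 481.48 = -767.41
Current account = (-1062.09) + 294.80 + (-767.41) = -1534.70
(Excluded from the current account — capital account: acquisition of foreign patents and trademarks (non-produced assets) 64.96; financial account: foreign purchases of domestic corporate bonds 1277.42, borrowing by resident firms from foreign banks 851.78, domestic pension funds' purchases of foreign equities 1154.34.)

-1534.70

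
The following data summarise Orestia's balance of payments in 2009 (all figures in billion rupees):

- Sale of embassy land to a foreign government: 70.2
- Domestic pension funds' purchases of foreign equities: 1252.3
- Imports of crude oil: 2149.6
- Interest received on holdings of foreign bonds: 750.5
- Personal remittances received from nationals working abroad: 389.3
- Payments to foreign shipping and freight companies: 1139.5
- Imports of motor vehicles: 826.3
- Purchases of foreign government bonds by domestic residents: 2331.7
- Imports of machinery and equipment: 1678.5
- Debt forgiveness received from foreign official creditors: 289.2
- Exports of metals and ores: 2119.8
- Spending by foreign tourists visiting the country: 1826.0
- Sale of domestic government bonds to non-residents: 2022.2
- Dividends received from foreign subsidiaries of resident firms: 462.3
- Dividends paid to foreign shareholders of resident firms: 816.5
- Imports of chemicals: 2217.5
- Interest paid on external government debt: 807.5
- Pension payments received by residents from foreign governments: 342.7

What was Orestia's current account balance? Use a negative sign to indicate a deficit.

-3744.8

Goods: 2119.8 - 826.3 - 1678.5 - 2149.6 - 2217.5 = -4752.1
Services: 1826.0 - 1139.5 = 686.5
Primary income: 462.3 - 816.5 + 750.5 - 807.5 = -411.2
Secondary income: 389.3 + 342.7 = 732.0
Current account = (-4752.1) + 686.5 + (-411.2) + 732.0 = -3744.8
(Excluded from the current account — capital account: sale of embassy land to a foreign government 70.2, debt forgiveness received from foreign official creditors 289.2; financial account: domestic pension funds' purchases of foreign equities 1252.3, purchases of foreign government bonds by domestic residents 2331.7, sale of domestic government bonds to non-residents 2022.2.)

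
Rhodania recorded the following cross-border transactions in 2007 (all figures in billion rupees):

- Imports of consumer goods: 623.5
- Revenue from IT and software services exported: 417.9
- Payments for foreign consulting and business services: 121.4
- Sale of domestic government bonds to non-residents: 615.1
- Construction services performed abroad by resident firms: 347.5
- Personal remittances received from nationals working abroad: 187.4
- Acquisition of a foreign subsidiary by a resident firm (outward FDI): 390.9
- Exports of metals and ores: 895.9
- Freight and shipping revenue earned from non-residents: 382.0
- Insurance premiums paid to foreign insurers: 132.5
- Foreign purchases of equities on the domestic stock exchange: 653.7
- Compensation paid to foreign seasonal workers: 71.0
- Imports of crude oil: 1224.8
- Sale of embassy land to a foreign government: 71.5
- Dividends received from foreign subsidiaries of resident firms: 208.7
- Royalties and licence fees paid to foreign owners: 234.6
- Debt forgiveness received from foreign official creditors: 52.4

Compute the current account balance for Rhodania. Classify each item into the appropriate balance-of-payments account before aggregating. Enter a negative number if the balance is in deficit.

31.6

Goods: -1224.8 - 623.5 + 895.9 = -952.4
Services: 417.9 - 121.4 - 234.6 + 382.0 + 347.5 - 132.5 = 658.9
Primary income: -71.0 + 208.7 = 137.7
Secondary income: 187.4
Current account = (-952.4) + 658.9 + 137.7 + 187.4 = 31.6
(Excluded from the current account — financial account: sale of domestic government bonds to non-residents 615.1, acquisition of a foreign subsidiary by a resident firm (outward FDI) 390.9, foreign purchases of equities on the domestic stock exchange 653.7; capital account: sale of embassy land to a foreign government 71.5, debt forgiveness received from foreign official creditors 52.4.)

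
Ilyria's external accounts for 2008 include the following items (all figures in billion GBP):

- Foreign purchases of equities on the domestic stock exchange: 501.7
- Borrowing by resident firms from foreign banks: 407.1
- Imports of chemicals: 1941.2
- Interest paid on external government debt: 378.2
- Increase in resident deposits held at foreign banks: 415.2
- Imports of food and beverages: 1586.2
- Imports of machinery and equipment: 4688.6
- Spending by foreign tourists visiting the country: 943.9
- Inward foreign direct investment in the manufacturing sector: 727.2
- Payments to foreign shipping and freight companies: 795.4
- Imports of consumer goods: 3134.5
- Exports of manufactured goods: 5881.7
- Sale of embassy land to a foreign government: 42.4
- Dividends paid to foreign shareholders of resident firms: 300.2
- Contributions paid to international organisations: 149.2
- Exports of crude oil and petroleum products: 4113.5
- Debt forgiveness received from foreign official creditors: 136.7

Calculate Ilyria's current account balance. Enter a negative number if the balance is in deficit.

-2034.4

Goods: -1941.2 - 4688.6 - 3134.5 + 5881.7 + 4113.5 - 1586.2 = -1355.3
Services: 943.9 - 795.4 = 148.5
Primary income: -378.2 - 300.2 = -678.4
Secondary income: -149.2
Current account = (-1355.3) + 148.5 + (-678.4) + (-149.2) = -2034.4
(Excluded from the current account — financial account: foreign purchases of equities on the domestic stock exchange 501.7, borrowing by resident firms from foreign banks 407.1, increase in resident deposits held at foreign banks 415.2, inward foreign direct investment in the manufacturing sector 727.2; capital account: sale of embassy land to a foreign government 42.4, debt forgiveness received from foreign official creditors 136.7.)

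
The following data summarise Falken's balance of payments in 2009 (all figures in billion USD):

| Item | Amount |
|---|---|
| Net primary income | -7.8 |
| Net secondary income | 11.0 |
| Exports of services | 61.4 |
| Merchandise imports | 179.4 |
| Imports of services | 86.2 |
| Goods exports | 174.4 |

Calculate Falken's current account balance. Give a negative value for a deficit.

-26.6

Goods balance = 174.4 - 179.4 = -5.0
Services balance = 61.4 - 86.2 = -24.8
Trade balance (goods + services) = -5.0 + (-24.8) = -29.8
Net primary income = -7.8
Net secondary income = 11.0
Current account = -29.8 + (-7.8) + 11.0 = -26.6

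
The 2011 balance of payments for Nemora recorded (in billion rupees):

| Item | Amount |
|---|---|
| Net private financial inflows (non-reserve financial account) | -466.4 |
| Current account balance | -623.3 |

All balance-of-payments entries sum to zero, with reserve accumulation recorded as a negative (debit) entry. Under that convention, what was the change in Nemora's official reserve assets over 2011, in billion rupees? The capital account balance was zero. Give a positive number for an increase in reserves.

Official reserve transactions balance = -((-623.3) + (-466.4)) = 1089.7
An accumulation of reserves is recorded as a debit (negative entry), so the change in the stock of reserves is the negative of that balance.
Change in official reserves = -(1089.7) = -1089.7

-1089.7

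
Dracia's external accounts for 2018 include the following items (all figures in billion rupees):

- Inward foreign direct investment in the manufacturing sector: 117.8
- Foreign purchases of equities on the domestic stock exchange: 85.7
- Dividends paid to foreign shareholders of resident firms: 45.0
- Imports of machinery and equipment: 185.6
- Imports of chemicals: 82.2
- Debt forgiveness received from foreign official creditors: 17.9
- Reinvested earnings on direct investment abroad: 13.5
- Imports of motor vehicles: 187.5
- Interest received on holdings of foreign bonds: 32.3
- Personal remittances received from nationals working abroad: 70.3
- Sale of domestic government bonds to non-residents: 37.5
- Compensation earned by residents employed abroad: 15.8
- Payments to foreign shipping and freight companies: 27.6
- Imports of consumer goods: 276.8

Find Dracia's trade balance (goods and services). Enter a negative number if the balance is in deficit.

-759.7

Goods: -187.5 - 82.2 - 276.8 - 185.6 = -732.1
Services: -27.6
Trade balance = -732.1 + (-27.6) = -759.7
(Excluded from the trade balance — financial account: inward foreign direct investment in the manufacturing sector 117.8, foreign purchases of equities on the domestic stock exchange 85.7, sale of domestic government bonds to non-residents 37.5; primary income: dividends paid to foreign shareholders of resident firms 45.0, reinvested earnings on direct investment abroad 13.5, interest received on holdings of foreign bonds 32.3, compensation earned by residents employed abroad 15.8; capital account: debt forgiveness received from foreign official creditors 17.9; secondary income: personal remittances received from nationals working abroad 70.3.)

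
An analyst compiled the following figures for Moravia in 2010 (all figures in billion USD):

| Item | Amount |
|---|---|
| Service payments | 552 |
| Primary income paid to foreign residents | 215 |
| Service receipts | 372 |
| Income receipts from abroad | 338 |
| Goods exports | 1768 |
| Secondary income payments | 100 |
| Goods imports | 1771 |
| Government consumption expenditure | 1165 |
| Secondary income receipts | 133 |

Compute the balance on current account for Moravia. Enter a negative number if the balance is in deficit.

-27

Goods balance = 1768 - 1771 = -3
Services balance = 372 - 552 = -180
Trade balance (goods + services) = -3 + (-180) = -183
Net primary income = 338 - 215 = 123
Net secondary income = 133 - 100 = 33
Current account = -183 + 123 + 33 = -27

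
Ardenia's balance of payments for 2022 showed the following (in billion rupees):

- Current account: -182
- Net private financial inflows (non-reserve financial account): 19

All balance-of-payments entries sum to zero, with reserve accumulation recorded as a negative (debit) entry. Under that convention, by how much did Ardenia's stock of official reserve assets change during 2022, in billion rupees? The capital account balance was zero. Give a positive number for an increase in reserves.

Official reserve transactions balance = -((-182) + 19) = 163
An accumulation of reserves is recorded as a debit (negative entry), so the change in the stock of reserves is the negative of that balance.
Change in official reserves = -(163) = -163

-163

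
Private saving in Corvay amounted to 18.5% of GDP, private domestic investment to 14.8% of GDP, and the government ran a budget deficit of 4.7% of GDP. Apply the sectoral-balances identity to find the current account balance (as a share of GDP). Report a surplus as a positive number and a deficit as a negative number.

-1.0

By the sectoral-balances identity, CA = (S_private - I) + (T - G).
Private balance = 18.5 - 14.8 = 3.7
Government balance (T - G) = -4.7
CA = 3.7 + (-4.7) = -1.0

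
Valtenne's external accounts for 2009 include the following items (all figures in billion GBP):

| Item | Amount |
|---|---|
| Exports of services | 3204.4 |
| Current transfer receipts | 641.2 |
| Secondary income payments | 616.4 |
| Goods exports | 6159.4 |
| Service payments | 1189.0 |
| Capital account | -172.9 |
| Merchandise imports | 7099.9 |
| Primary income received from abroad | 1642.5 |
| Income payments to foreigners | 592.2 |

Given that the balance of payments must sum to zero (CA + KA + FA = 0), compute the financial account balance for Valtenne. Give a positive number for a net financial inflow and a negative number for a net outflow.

-1977.1

Goods balance = 6159.4 - 7099.9 = -940.5
Services balance = 3204.4 - 1189.0 = 2015.4
Trade balance (goods + services) = -940.5 + 2015.4 = 1074.9
Net primary income = 1642.5 - 592.2 = 1050.3
Net secondary income = 641.2 - 616.4 = 24.8
Current account = 1074.9 + 1050.3 + 24.8 = 2150.0
Financial account = -(2150.0 + (-172.9)) = -1977.1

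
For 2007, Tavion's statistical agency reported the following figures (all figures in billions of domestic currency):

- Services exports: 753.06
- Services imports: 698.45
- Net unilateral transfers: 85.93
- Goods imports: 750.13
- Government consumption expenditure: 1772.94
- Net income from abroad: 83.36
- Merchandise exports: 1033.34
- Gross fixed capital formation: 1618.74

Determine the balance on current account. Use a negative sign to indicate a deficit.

Goods balance = 1033.34 - 750.13 = 283.21
Services balance = 753.06 - 698.45 = 54.61
Trade balance (goods + services) = 283.21 + 54.61 = 337.82
Net primary income = 83.36
Net secondary income = 85.93
Current account = 337.82 + 83.36 + 85.93 = 507.11

507.11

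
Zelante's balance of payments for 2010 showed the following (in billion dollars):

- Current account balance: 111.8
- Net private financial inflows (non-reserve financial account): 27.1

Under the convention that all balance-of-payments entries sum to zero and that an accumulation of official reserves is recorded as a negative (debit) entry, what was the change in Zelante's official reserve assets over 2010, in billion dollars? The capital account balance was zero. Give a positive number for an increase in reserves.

138.9

Official reserve transactions balance = -(111.8 + 27.1) = -138.9
An accumulation of reserves is recorded as a debit (negative entry), so the change in the stock of reserves is the negative of that balance.
Change in official reserves = -(-138.9) = 138.9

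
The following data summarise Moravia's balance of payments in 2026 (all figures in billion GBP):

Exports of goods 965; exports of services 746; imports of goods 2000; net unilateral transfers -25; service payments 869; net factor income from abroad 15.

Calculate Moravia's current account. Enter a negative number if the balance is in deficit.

Goods balance = 965 - 2000 = -1035
Services balance = 746 - 869 = -123
Trade balance (goods + services) = -1035 + (-123) = -1158
Net primary income = 15
Net secondary income = -25
Current account = -1158 + 15 + (-25) = -1168

-1168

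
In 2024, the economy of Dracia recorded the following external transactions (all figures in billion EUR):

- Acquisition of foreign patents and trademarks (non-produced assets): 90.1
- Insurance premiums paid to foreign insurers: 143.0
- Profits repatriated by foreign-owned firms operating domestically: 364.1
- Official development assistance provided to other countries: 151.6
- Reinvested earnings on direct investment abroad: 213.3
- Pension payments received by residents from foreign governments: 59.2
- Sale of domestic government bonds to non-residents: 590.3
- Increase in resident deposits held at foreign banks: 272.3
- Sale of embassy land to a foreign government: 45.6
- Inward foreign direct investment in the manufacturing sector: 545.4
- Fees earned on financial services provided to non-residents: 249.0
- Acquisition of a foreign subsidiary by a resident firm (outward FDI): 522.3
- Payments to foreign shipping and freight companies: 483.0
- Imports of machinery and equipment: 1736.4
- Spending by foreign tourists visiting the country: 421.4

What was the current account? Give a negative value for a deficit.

Goods: -1736.4
Services: -143.0 + 249.0 + 421.4 - 483.0 = 44.4
Primary income: -364.1 + 213.3 = -150.8
Secondary income: -151.6 + 59.2 = -92.4
Current account = (-1736.4) + 44.4 + (-150.8) + (-92.4) = -1935.2
(Excluded from the current account — capital account: acquisition of foreign patents and trademarks (non-produced assets) 90.1, sale of embassy land to a foreign government 45.6; financial account: sale of domestic government bonds to non-residents 590.3, increase in resident deposits held at foreign banks 272.3, inward foreign direct investment in the manufacturing sector 545.4, acquisition of a foreign subsidiary by a resident firm (outward FDI) 522.3.)

-1935.2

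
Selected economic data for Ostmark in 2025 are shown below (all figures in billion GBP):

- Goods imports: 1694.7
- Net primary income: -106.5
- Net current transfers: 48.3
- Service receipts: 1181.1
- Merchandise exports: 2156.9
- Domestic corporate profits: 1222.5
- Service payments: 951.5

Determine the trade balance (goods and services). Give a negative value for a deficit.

691.8

Goods balance = 2156.9 - 1694.7 = 462.2
Services balance = 1181.1 - 951.5 = 229.6
Trade balance (goods + services) = 462.2 + 229.6 = 691.8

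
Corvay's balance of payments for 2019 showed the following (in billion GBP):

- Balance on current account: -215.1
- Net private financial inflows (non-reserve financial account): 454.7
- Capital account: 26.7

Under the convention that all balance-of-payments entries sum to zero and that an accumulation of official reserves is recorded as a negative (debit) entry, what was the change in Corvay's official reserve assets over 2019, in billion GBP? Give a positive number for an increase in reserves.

Official reserve transactions balance = -((-215.1) + 26.7 + 454.7) = -266.3
An accumulation of reserves is recorded as a debit (negative entry), so the change in the stock of reserves is the negative of that balance.
Change in official reserves = -(-266.3) = 266.3

266.3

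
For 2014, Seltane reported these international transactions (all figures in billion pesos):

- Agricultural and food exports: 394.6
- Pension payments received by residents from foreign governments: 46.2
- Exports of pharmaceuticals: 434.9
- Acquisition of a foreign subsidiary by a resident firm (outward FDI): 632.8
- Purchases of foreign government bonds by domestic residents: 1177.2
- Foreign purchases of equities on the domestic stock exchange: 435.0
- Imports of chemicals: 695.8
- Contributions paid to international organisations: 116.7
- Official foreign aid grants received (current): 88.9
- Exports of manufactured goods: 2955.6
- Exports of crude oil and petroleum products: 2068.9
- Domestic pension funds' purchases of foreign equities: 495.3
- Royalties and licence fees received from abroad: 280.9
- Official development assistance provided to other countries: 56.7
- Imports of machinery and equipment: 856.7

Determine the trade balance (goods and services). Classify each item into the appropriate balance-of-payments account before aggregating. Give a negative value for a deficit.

4582.4

Goods: 2955.6 + 394.6 + 434.9 - 695.8 - 856.7 + 2068.9 = 4301.5
Services: 280.9
Trade balance = 4301.5 + 280.9 = 4582.4
(Excluded from the trade balance — secondary income: pension payments received by residents from foreign governments 46.2, contributions paid to international organisations 116.7, official foreign aid grants received (current) 88.9, official development assistance provided to other countries 56.7; financial account: acquisition of a foreign subsidiary by a resident firm (outward FDI) 632.8, purchases of foreign government bonds by domestic residents 1177.2, foreign purchases of equities on the domestic stock exchange 435.0, domestic pension funds' purchases of foreign equities 495.3.)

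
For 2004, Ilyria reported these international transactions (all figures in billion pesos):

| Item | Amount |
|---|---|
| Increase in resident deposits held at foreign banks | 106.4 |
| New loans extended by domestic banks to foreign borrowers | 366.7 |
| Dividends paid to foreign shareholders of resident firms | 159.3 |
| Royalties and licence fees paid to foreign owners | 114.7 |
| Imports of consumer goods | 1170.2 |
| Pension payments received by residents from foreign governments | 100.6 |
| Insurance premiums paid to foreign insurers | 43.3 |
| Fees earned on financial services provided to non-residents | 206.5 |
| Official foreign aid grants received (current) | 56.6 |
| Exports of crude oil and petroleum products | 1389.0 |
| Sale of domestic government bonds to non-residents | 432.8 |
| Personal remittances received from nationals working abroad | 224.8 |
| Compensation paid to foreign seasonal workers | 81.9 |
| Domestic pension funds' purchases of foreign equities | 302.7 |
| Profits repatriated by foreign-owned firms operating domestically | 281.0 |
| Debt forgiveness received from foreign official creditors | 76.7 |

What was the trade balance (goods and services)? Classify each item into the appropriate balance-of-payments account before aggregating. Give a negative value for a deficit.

Goods: 1389.0 - 1170.2 = 218.8
Services: 206.5 - 114.7 - 43.3 = 48.5
Trade balance = 218.8 + 48.5 = 267.3
(Excluded from the trade balance — financial account: increase in resident deposits held at foreign banks 106.4, new loans extended by domestic banks to foreign borrowers 366.7, sale of domestic government bonds to non-residents 432.8, domestic pension funds' purchases of foreign equities 302.7; primary income: dividends paid to foreign shareholders of resident firms 159.3, compensation paid to foreign seasonal workers 81.9, profits repatriated by foreign-owned firms operating domestically 281.0; secondary income: pension payments received by residents from foreign governments 100.6, official foreign aid grants received (current) 56.6, personal remittances received from nationals working abroad 224.8; capital account: debt forgiveness received from foreign official creditors 76.7.)

267.3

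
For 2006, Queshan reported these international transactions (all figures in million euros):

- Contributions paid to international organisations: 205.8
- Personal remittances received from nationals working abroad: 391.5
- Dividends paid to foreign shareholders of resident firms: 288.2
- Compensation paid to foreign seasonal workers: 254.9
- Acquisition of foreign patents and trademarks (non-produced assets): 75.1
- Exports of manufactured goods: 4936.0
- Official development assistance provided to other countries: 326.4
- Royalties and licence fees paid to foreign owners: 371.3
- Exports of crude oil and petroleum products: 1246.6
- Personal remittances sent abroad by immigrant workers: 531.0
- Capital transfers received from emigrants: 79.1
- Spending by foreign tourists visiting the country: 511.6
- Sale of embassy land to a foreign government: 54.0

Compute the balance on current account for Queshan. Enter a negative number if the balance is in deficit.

5108.1

Goods: 4936.0 + 1246.6 = 6182.6
Services: -371.3 + 511.6 = 140.3
Primary income: -288.2 - 254.9 = -543.1
Secondary income: -205.8 - 326.4 - 531.0 + 391.5 = -671.7
Current account = 6182.6 + 140.3 + (-543.1) + (-671.7) = 5108.1
(Excluded from the current account — capital account: acquisition of foreign patents and trademarks (non-produced assets) 75.1, capital transfers received from emigrants 79.1, sale of embassy land to a foreign government 54.0.)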